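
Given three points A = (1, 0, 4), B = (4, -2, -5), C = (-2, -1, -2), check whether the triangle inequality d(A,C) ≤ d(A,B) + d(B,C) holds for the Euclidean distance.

d(A,B) = √(3² + 2² + 9²) = √94 ≈ 9.6954, d(B,C) = √(6² + 1² + 3²) = √46 ≈ 6.7823, d(A,C) = √(3² + 1² + 6²) = √46 ≈ 6.7823.
d(A,C) ≈ 6.7823 ≤ 9.6954 + 6.7823 = 16.4777. Triangle inequality is satisfied.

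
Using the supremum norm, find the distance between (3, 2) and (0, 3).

max(|x_i - y_i|) = max(|3 - 0|, |2 - 3|) = max(3, 1) = 3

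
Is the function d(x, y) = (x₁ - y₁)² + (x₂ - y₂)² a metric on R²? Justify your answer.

No. The squared Euclidean distance fails the triangle inequality. Counterexample: x = (0, 0), y = (2, 1), z = (4, 2). d(x,z) = 4² + 2² = 20, but d(x,y) + d(y,z) = (2² + 1²) + (2² + 1²) = 5 + 5 = 10. Since 20 > 10, the triangle inequality is violated. (Note: √d, the ordinary Euclidean distance, IS a metric.)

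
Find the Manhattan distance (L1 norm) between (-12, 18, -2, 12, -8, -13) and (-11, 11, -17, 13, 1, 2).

Σ|x_i - y_i| = |-12 - (-11)| + |18 - 11| + |-2 - (-17)| + |12 - 13| + |-8 - 1| + |-13 - 2| = 1 + 7 + 15 + 1 + 9 + 15 = 48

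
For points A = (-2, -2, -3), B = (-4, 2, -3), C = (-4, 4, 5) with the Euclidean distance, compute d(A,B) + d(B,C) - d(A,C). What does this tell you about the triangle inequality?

d(A,B) = √(2² + 4² + 0²) = √20 ≈ 4.4721, d(B,C) = √(0² + 2² + 8²) = √68 ≈ 8.2462, d(A,C) = √(2² + 6² + 8²) = √104 ≈ 10.198.
d(A,B) + d(B,C) - d(A,C) = 4.4721 + 8.2462 - 10.198 = 12.7183 - 10.198 = 2.5203 (to 4 decimal places). This is ≥ 0, so the triangle inequality holds for these points.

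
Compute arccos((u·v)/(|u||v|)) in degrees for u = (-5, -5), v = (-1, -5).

With u = (-5, -5), v = (-1, -5):
u·v = (-5)·(-1) + (-5)·(-5) = 5 + 25 = 30.
|u| = √((-5)² + (-5)²) = √50, |v| = √((-1)² + (-5)²) = √26, so |u||v| = √(50·26) = √1300.
cos θ = (u·v)/(|u||v|) = 30/√1300 ≈ 0.83205
θ = arccos(0.83205) ≈ 33.69°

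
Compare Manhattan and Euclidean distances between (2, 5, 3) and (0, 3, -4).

L1 = |2 - 0| + |5 - 3| + |3 - (-4)| = 2 + 2 + 7 = 11
L2 = √(2² + 2² + 7²) = √57 ≈ 7.5498
L1 ≥ L2 always (equality iff movement is along one axis); L1 > L2 here.
Ratio L1/L2 = 11/√57 ≈ 1.457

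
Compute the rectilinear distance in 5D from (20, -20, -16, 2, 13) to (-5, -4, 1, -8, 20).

Σ|x_i - y_i| = |20 - (-5)| + |-20 - (-4)| + |-16 - 1| + |2 - (-8)| + |13 - 20| = 25 + 16 + 17 + 10 + 7 = 75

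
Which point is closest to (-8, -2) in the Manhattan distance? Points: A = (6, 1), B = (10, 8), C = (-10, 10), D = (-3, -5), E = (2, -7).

Distances: d(A) = 17, d(B) = 28, d(C) = 14, d(D) = 8, d(E) = 15. Nearest: D = (-3, -5) with distance 8.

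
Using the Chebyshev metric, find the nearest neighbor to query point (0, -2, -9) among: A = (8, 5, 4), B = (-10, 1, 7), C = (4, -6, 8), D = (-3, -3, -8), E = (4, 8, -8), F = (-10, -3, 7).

Distances: d(A) = 13, d(B) = 16, d(C) = 17, d(D) = 3, d(E) = 10, d(F) = 16. Nearest: D = (-3, -3, -8) with distance 3.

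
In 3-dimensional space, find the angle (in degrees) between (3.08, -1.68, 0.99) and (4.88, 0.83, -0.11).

With u = (3.08, -1.68, 0.99), v = (4.88, 0.83, -0.11):
u·v = 3.08·4.88 + (-1.68)·0.83 + 0.99·(-0.11) = 15.0304 + (-1.3944) + (-0.1089) = 13.5271.
|u| = √(3.08² + (-1.68)² + 0.99²) = √(9.4864 + 2.8224 + 0.9801) = √13.2889, |v| = √(4.88² + 0.83² + (-0.11)²) = √(23.8144 + 0.6889 + 0.0121) = √24.5154.
cos θ = (u·v)/(|u||v|) = 13.5271/(√13.2889·√24.5154) ≈ 0.749447
θ = arccos(0.749447) ≈ 41.46°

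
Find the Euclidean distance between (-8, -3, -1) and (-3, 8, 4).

√(Σ(x_i - y_i)²) = √((-8 - (-3))² + (-3 - 8)² + (-1 - 4)²)
= √((-5)² + (-11)² + (-5)²) = √(25 + 121 + 25) = √171 ≈ 13.0767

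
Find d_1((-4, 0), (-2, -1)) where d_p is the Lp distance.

Σ|x_i - y_i| = |-4 - (-2)| + |0 - (-1)| = 2 + 1 = 3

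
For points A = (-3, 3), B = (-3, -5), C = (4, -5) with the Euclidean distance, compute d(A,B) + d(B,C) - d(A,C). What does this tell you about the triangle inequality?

d(A,B) = √(0² + 8²) = √64 = 8, d(B,C) = √(7² + 0²) = √49 = 7, d(A,C) = √(7² + 8²) = √113 ≈ 10.6301.
d(A,B) + d(B,C) - d(A,C) = 8 + 7 - 10.6301 = 15 - 10.6301 = 4.3699 (to 4 decimal places). This is ≥ 0, so the triangle inequality holds for these points.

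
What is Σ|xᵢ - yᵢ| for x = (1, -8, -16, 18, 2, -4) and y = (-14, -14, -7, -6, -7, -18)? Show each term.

Σ|x_i - y_i| = |1 - (-14)| + |-8 - (-14)| + |-16 - (-7)| + |18 - (-6)| + |2 - (-7)| + |-4 - (-18)| = 15 + 6 + 9 + 24 + 9 + 14 = 77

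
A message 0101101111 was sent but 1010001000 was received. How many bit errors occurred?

Differing positions: 1, 2, 3, 4, 5, 8, 9, 10. Hamming distance = 8.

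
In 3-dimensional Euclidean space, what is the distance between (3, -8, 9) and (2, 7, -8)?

√(Σ(x_i - y_i)²) = √((3 - 2)² + (-8 - 7)² + (9 - (-8))²)
= √(1² + (-15)² + 17²) = √(1 + 225 + 289) = √515 ≈ 22.6936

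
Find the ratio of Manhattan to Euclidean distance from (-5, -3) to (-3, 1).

L1 = |-5 - (-3)| + |-3 - 1| = 2 + 4 = 6
L2 = √(2² + 4²) = √20 ≈ 4.4721
L1 ≥ L2 always (equality iff movement is along one axis); L1 > L2 here.
Ratio L1/L2 = 6/√20 ≈ 1.3416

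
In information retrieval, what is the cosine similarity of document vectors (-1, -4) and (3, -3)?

With u = (-1, -4), v = (3, -3):
u·v = (-1)·3 + (-4)·(-3) = (-3) + 12 = 9.
|u| = √((-1)² + (-4)²) = √17, |v| = √(3² + (-3)²) = √18, so |u||v| = √(17·18) = √306.
cos θ = (u·v)/(|u||v|) = 9/√306 ≈ 0.5145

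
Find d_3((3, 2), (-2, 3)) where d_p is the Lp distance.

(Σ|x_i - y_i|^3)^(1/3) = (|3 - (-2)|^3 + |2 - 3|^3)^(1/3)
= (5^3 + 1^3)^(1/3) = (125 + 1)^(1/3) = (126)^(1/3) ≈ 5.0133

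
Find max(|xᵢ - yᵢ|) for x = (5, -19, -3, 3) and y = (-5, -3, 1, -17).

max(|x_i - y_i|) = max(|5 - (-5)|, |-19 - (-3)|, |-3 - 1|, |3 - (-17)|) = max(10, 16, 4, 20) = 20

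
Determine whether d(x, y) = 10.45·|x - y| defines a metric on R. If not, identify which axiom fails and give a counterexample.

Yes. Since |x - y| is a metric on R and 10.45 > 0, the positive scalar multiple 10.45·|x - y| is also a metric: scaling by a positive constant preserves non-negativity, identity (d=0 ⟺ |x-y|=0 ⟺ x=y), symmetry, and the triangle inequality.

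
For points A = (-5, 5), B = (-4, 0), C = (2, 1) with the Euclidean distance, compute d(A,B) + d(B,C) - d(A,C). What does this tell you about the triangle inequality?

d(A,B) = √(1² + 5²) = √26 ≈ 5.099, d(B,C) = √(6² + 1²) = √37 ≈ 6.0828, d(A,C) = √(7² + 4²) = √65 ≈ 8.0623.
d(A,B) + d(B,C) - d(A,C) = 5.099 + 6.0828 - 8.0623 = 11.1818 - 8.0623 = 3.1195 (to 4 decimal places). This is ≥ 0, so the triangle inequality holds for these points.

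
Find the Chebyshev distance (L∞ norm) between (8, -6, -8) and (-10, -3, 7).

max(|x_i - y_i|) = max(|8 - (-10)|, |-6 - (-3)|, |-8 - 7|) = max(18, 3, 15) = 18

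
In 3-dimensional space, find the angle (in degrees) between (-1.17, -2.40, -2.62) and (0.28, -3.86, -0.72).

With u = (-1.17, -2.40, -2.62), v = (0.28, -3.86, -0.72):
u·v = (-1.17)·0.28 + (-2.4)·(-3.86) + (-2.62)·(-0.72) = (-0.3276) + 9.264 + 1.8864 = 10.8228.
|u| = √((-1.17)² + (-2.4)² + (-2.62)²) = √(1.3689 + 5.76 + 6.8644) = √13.9933, |v| = √(0.28² + (-3.86)² + (-0.72)²) = √(0.0784 + 14.8996 + 0.5184) = √15.4964.
cos θ = (u·v)/(|u||v|) = 10.8228/(√13.9933·√15.4964) ≈ 0.734961
θ = arccos(0.734961) ≈ 42.7°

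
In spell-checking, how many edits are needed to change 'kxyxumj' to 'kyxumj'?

Let D[i][j] be the edit distance between the first i characters of 'kxyxumj' and the first j characters of 'kyxumj', with D[i][0] = i, D[0][j] = j, and D[i][j] = D[i-1][j-1] if the characters match, else 1 + min(D[i-1][j], D[i][j-1], D[i-1][j-1]). Filling the table (rows: prefixes of 'kxyxumj', columns: prefixes of 'kyxumj'):
     ε  k  y  x  u  m  j
  ε  0  1  2  3  4  5  6
  k  1  0  1  2  3  4  5
  x  2  1  1  1  2  3  4
  y  3  2  1  2  2  3  4
  x  4  3  2  1  2  3  4
  u  5  4  3  2  1  2  3
  m  6  5  4  3  2  1  2
  j  7  6  5  4  3  2  1
The bottom-right entry gives D[7][6] = 1, so no sequence of fewer than 1 edit works. Backtracking through the table gives one optimal edit sequence (1 edit):
  kxyxumj → kyxumj (del x @2)
Edit distance = 1.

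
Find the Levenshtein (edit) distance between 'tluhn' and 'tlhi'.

Let D[i][j] be the edit distance between the first i characters of 'tluhn' and the first j characters of 'tlhi', with D[i][0] = i, D[0][j] = j, and D[i][j] = D[i-1][j-1] if the characters match, else 1 + min(D[i-1][j], D[i][j-1], D[i-1][j-1]). Filling the table (rows: prefixes of 'tluhn', columns: prefixes of 'tlhi'):
     ε  t  l  h  i
  ε  0  1  2  3  4
  t  1  0  1  2  3
  l  2  1  0  1  2
  u  3  2  1  1  2
  h  4  3  2  1  2
  n  5  4  3  2  2
The bottom-right entry gives D[5][4] = 2, so no sequence of fewer than 2 edits works. Backtracking through the table gives one optimal edit sequence (2 edits):
  tluhn → tlhn (del u @3)
  tlhn → tlhi (sub n→i @4)
Edit distance = 2.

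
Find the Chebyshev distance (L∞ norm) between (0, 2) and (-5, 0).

max(|x_i - y_i|) = max(|0 - (-5)|, |2 - 0|) = max(5, 2) = 5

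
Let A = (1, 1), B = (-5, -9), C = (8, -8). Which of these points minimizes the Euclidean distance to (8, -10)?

Distances: d(A) ≈ 13.0384, d(B) ≈ 13.0384, d(C) = 2. Nearest: C = (8, -8) with distance 2.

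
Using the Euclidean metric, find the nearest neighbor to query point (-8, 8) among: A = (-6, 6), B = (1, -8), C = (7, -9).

Distances: d(A) ≈ 2.8284, d(B) ≈ 18.3576, d(C) ≈ 22.6716. Nearest: A = (-6, 6) with distance 2.8284.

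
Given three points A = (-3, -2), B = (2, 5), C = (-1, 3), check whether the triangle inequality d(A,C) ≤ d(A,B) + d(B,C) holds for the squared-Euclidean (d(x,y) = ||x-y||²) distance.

d(A,B) = 5² + 7² = 74, d(B,C) = 3² + 2² = 13, d(A,C) = 2² + 5² = 29.
d(A,C) = 29 ≤ 74 + 13 = 87. Triangle inequality is satisfied.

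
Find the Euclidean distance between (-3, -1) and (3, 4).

√(Σ(x_i - y_i)²) = √((-3 - 3)² + (-1 - 4)²)
= √((-6)² + (-5)²) = √(36 + 25) = √61 ≈ 7.8102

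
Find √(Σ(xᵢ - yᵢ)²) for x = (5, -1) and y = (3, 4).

√(Σ(x_i - y_i)²) = √((5 - 3)² + (-1 - 4)²)
= √(2² + (-5)²) = √(4 + 25) = √29 ≈ 5.3852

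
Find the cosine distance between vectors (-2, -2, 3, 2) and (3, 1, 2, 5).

With u = (-2, -2, 3, 2), v = (3, 1, 2, 5):
u·v = (-2)·3 + (-2)·1 + 3·2 + 2·5 = (-6) + (-2) + 6 + 10 = 8.
|u| = √((-2)² + (-2)² + 3² + 2²) = √21, |v| = √(3² + 1² + 2² + 5²) = √39, so |u||v| = √(21·39) = √819.
cos θ = (u·v)/(|u||v|) = 8/√819 ≈ 0.2795
Cosine distance = 1 - cos θ ≈ 1 - 0.2795 = 0.7205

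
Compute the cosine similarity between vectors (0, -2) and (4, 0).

With u = (0, -2), v = (4, 0):
u·v = 0·4 + (-2)·0 = 0 + 0 = 0.
|u| = √(0² + (-2)²) = √4, |v| = √(4² + 0²) = √16, so |u||v| = √(4·16) = √64 = 8.
cos θ = (u·v)/(|u||v|) = 0/8 = 0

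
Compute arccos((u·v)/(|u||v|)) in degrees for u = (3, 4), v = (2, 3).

With u = (3, 4), v = (2, 3):
u·v = 3·2 + 4·3 = 6 + 12 = 18.
|u| = √(3² + 4²) = √25, |v| = √(2² + 3²) = √13, so |u||v| = √(25·13) = √325.
cos θ = (u·v)/(|u||v|) = 18/√325 ≈ 0.99846
θ = arccos(0.99846) ≈ 3.18°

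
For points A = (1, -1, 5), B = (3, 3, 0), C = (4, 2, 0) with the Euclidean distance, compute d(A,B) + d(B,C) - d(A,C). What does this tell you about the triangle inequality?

d(A,B) = √(2² + 4² + 5²) = √45 ≈ 6.7082, d(B,C) = √(1² + 1² + 0²) = √2 ≈ 1.4142, d(A,C) = √(3² + 3² + 5²) = √43 ≈ 6.5574.
d(A,B) + d(B,C) - d(A,C) = 6.7082 + 1.4142 - 6.5574 = 8.1224 - 6.5574 = 1.565 (to 4 decimal places). This is ≥ 0, so the triangle inequality holds for these points.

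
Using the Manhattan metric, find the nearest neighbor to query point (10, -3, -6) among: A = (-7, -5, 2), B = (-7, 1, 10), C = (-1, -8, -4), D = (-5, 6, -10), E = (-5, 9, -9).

Distances: d(A) = 27, d(B) = 37, d(C) = 18, d(D) = 28, d(E) = 30. Nearest: C = (-1, -8, -4) with distance 18.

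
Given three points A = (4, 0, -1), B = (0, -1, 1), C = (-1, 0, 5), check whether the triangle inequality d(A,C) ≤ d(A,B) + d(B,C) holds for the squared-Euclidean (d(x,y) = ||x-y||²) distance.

d(A,B) = 4² + 1² + 2² = 21, d(B,C) = 1² + 1² + 4² = 18, d(A,C) = 5² + 0² + 6² = 61.
d(A,C) = 61 > 21 + 18 = 39. Triangle inequality is VIOLATED. (Squared-Euclidean is not a metric — this is a counterexample.)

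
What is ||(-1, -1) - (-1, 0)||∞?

max(|x_i - y_i|) = max(|-1 - (-1)|, |-1 - 0|) = max(0, 1) = 1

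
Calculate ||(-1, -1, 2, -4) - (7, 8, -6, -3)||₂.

√(Σ(x_i - y_i)²) = √((-1 - 7)² + (-1 - 8)² + (2 - (-6))² + (-4 - (-3))²)
= √((-8)² + (-9)² + 8² + (-1)²) = √(64 + 81 + 64 + 1) = √210 ≈ 14.4914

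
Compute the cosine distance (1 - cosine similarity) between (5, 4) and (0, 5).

With u = (5, 4), v = (0, 5):
u·v = 5·0 + 4·5 = 0 + 20 = 20.
|u| = √(5² + 4²) = √41, |v| = √(0² + 5²) = √25, so |u||v| = √(41·25) = √1025.
cos θ = (u·v)/(|u||v|) = 20/√1025 ≈ 0.6247
Cosine distance = 1 - cos θ ≈ 1 - 0.6247 = 0.3753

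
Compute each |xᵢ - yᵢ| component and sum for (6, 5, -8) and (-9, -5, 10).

Σ|x_i - y_i| = |6 - (-9)| + |5 - (-5)| + |-8 - 10| = 15 + 10 + 18 = 43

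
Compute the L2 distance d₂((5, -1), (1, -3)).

√(Σ(x_i - y_i)²) = √((5 - 1)² + (-1 - (-3))²)
= √(4² + 2²) = √(16 + 4) = √20 ≈ 4.4721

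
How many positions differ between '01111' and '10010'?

Differing positions: 1, 2, 3, 5. Hamming distance = 4.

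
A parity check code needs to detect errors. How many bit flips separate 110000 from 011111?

Differing positions: 1, 3, 4, 5, 6. Hamming distance = 5.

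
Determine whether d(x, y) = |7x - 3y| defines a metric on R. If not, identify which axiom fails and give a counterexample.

No. d fails symmetry: d(8, 3) = |7·8 - 3·3| = |47| = 47, but d(3, 8) = |7·3 - 3·8| = |-3| = 3. Since 47 ≠ 3, d(x,y) ≠ d(y,x) in general.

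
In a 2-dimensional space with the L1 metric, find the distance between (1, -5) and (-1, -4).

Σ|x_i - y_i| = |1 - (-1)| + |-5 - (-4)| = 2 + 1 = 3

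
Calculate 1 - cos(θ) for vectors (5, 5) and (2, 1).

With u = (5, 5), v = (2, 1):
u·v = 5·2 + 5·1 = 10 + 5 = 15.
|u| = √(5² + 5²) = √50, |v| = √(2² + 1²) = √5, so |u||v| = √(50·5) = √250.
cos θ = (u·v)/(|u||v|) = 15/√250 ≈ 0.9487
Cosine distance = 1 - cos θ ≈ 1 - 0.9487 = 0.0513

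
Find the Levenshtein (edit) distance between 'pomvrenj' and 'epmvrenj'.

Let D[i][j] be the edit distance between the first i characters of 'pomvrenj' and the first j characters of 'epmvrenj', with D[i][0] = i, D[0][j] = j, and D[i][j] = D[i-1][j-1] if the characters match, else 1 + min(D[i-1][j], D[i][j-1], D[i-1][j-1]). Filling the table (rows: prefixes of 'pomvrenj', columns: prefixes of 'epmvrenj'):
     ε  e  p  m  v  r  e  n  j
  ε  0  1  2  3  4  5  6  7  8
  p  1  1  1  2  3  4  5  6  7
  o  2  2  2  2  3  4  5  6  7
  m  3  3  3  2  3  4  5  6  7
  v  4  4  4  3  2  3  4  5  6
  r  5  5  5  4  3  2  3  4  5
  e  6  5  6  5  4  3  2  3  4
  n  7  6  6  6  5  4  3  2  3
  j  8  7  7  7  6  5  4  3  2
The bottom-right entry gives D[8][8] = 2, so no sequence of fewer than 2 edits works. Backtracking through the table gives one optimal edit sequence (2 edits):
  pomvrenj → eomvrenj (sub p→e @1)
  eomvrenj → epmvrenj (sub o→p @2)
Edit distance = 2.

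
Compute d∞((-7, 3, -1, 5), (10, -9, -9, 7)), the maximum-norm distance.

max(|x_i - y_i|) = max(|-7 - 10|, |3 - (-9)|, |-1 - (-9)|, |5 - 7|) = max(17, 12, 8, 2) = 17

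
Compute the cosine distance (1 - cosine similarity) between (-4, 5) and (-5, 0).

With u = (-4, 5), v = (-5, 0):
u·v = (-4)·(-5) + 5·0 = 20 + 0 = 20.
|u| = √((-4)² + 5²) = √41, |v| = √((-5)² + 0²) = √25, so |u||v| = √(41·25) = √1025.
cos θ = (u·v)/(|u||v|) = 20/√1025 ≈ 0.6247
Cosine distance = 1 - cos θ ≈ 1 - 0.6247 = 0.3753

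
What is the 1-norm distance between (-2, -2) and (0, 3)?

Σ|x_i - y_i| = |-2 - 0| + |-2 - 3| = 2 + 5 = 7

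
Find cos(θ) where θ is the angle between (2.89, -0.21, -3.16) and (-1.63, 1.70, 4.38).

With u = (2.89, -0.21, -3.16), v = (-1.63, 1.70, 4.38):
u·v = 2.89·(-1.63) + (-0.21)·1.7 + (-3.16)·4.38 = (-4.7107) + (-0.357) + (-13.8408) = -18.9085.
|u| = √(2.89² + (-0.21)² + (-3.16)²) = √(8.3521 + 0.0441 + 9.9856) = √18.3818, |v| = √((-1.63)² + 1.7² + 4.38²) = √(2.6569 + 2.89 + 19.1844) = √24.7313.
cos θ = (u·v)/(|u||v|) = -18.9085/(√18.3818·√24.7313) ≈ -0.8868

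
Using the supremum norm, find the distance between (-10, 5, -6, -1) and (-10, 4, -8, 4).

max(|x_i - y_i|) = max(|-10 - (-10)|, |5 - 4|, |-6 - (-8)|, |-1 - 4|) = max(0, 1, 2, 5) = 5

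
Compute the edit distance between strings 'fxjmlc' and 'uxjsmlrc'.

Let D[i][j] be the edit distance between the first i characters of 'fxjmlc' and the first j characters of 'uxjsmlrc', with D[i][0] = i, D[0][j] = j, and D[i][j] = D[i-1][j-1] if the characters match, else 1 + min(D[i-1][j], D[i][j-1], D[i-1][j-1]). Filling the table (rows: prefixes of 'fxjmlc', columns: prefixes of 'uxjsmlrc'):
     ε  u  x  j  s  m  l  r  c
  ε  0  1  2  3  4  5  6  7  8
  f  1  1  2  3  4  5  6  7  8
  x  2  2  1  2  3  4  5  6  7
  j  3  3  2  1  2  3  4  5  6
  m  4  4  3  2  2  2  3  4  5
  l  5  5  4  3  3  3  2  3  4
  c  6  6  5  4  4  4  3  3  3
The bottom-right entry gives D[6][8] = 3, so no sequence of fewer than 3 edits works. Backtracking through the table gives one optimal edit sequence (3 edits):
  fxjmlc → uxjmlc (sub f→u @1)
  uxjmlc → uxjsmlc (ins s @4)
  uxjsmlc → uxjsmlrc (ins r @7)
Edit distance = 3.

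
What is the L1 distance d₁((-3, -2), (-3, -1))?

Σ|x_i - y_i| = |-3 - (-3)| + |-2 - (-1)| = 0 + 1 = 1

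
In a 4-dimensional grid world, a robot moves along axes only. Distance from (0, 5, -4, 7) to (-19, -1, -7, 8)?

Σ|x_i - y_i| = |0 - (-19)| + |5 - (-1)| + |-4 - (-7)| + |7 - 8| = 19 + 6 + 3 + 1 = 29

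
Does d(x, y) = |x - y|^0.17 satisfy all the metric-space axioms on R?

Yes. With 0 < p = 0.17 ≤ 1, d(x,y) = |x-y|^0.17 is a metric on R. Non-negativity and symmetry are immediate; |x-y|^0.17 = 0 ⟺ |x-y| = 0 ⟺ x = y. For the triangle inequality, the function t ↦ t^0.17 is subadditive on [0,∞) when p ≤ 1, so |x-z|^0.17 ≤ (|x-y| + |y-z|)^0.17 ≤ |x-y|^0.17 + |y-z|^0.17.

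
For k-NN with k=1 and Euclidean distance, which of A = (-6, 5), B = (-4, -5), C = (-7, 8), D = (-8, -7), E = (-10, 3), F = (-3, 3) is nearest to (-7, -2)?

Distances: d(A) ≈ 7.0711, d(B) ≈ 4.2426, d(C) = 10, d(D) ≈ 5.099, d(E) ≈ 5.831, d(F) ≈ 6.4031. Nearest: B = (-4, -5) with distance 4.2426.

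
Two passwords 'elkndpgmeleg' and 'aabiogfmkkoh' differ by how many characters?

Differing positions: 1, 2, 3, 4, 5, 6, 7, 9, 10, 11, 12. Hamming distance = 11.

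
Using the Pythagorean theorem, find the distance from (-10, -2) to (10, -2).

√(Σ(x_i - y_i)²) = √((-10 - 10)² + (-2 - (-2))²)
= √((-20)² + 0²) = √(400 + 0) = √400 = 20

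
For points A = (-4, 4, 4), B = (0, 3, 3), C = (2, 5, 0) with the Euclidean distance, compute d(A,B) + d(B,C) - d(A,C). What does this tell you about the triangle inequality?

d(A,B) = √(4² + 1² + 1²) = √18 ≈ 4.2426, d(B,C) = √(2² + 2² + 3²) = √17 ≈ 4.1231, d(A,C) = √(6² + 1² + 4²) = √53 ≈ 7.2801.
d(A,B) + d(B,C) - d(A,C) = 4.2426 + 4.1231 - 7.2801 = 8.3657 - 7.2801 = 1.0856 (to 4 decimal places). This is ≥ 0, so the triangle inequality holds for these points.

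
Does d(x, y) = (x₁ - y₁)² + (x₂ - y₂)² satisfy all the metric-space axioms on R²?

No. The squared Euclidean distance fails the triangle inequality. Counterexample: x = (0, 0), y = (5, 2), z = (10, 4). d(x,z) = 10² + 4² = 116, but d(x,y) + d(y,z) = (5² + 2²) + (5² + 2²) = 29 + 29 = 58. Since 116 > 58, the triangle inequality is violated. (Note: √d, the ordinary Euclidean distance, IS a metric.)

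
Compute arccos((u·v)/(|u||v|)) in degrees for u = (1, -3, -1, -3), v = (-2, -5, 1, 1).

With u = (1, -3, -1, -3), v = (-2, -5, 1, 1):
u·v = 1·(-2) + (-3)·(-5) + (-1)·1 + (-3)·1 = (-2) + 15 + (-1) + (-3) = 9.
|u| = √(1² + (-3)² + (-1)² + (-3)²) = √20, |v| = √((-2)² + (-5)² + 1² + 1²) = √31, so |u||v| = √(20·31) = √620.
cos θ = (u·v)/(|u||v|) = 9/√620 ≈ 0.361449
θ = arccos(0.361449) ≈ 68.81°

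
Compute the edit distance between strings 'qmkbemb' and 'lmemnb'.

Let D[i][j] be the edit distance between the first i characters of 'qmkbemb' and the first j characters of 'lmemnb', with D[i][0] = i, D[0][j] = j, and D[i][j] = D[i-1][j-1] if the characters match, else 1 + min(D[i-1][j], D[i][j-1], D[i-1][j-1]). Filling the table (rows: prefixes of 'qmkbemb', columns: prefixes of 'lmemnb'):
     ε  l  m  e  m  n  b
  ε  0  1  2  3  4  5  6
  q  1  1  2  3  4  5  6
  m  2  2  1  2  3  4  5
  k  3  3  2  2  3  4  5
  b  4  4  3  3  3  4  4
  e  5  5  4  3  4  4  5
  m  6  6  5  4  3  4  5
  b  7  7  6  5  4  4  4
The bottom-right entry gives D[7][6] = 4, so no sequence of fewer than 4 edits works. Backtracking through the table gives one optimal edit sequence (4 edits):
  qmkbemb → lmkbemb (sub q→l @1)
  lmkbemb → lmbemb (del k @3)
  lmbemb → lmemb (del b @3)
  lmemb → lmemnb (ins n @5)
Edit distance = 4.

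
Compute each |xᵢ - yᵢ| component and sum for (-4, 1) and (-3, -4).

Σ|x_i - y_i| = |-4 - (-3)| + |1 - (-4)| = 1 + 5 = 6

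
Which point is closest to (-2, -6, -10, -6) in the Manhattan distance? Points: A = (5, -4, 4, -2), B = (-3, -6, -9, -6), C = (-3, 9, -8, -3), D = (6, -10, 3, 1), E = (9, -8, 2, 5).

Distances: d(A) = 27, d(B) = 2, d(C) = 21, d(D) = 32, d(E) = 36. Nearest: B = (-3, -6, -9, -6) with distance 2.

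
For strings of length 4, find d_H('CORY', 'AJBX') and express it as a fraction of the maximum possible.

Differing positions: 1, 2, 3, 4. Hamming distance = 4. The maximum possible Hamming distance for length-4 strings is 4, so d_H/4 = 4/4 = 1.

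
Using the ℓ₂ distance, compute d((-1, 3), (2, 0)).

(Σ|x_i - y_i|^2)^(1/2) = (|-1 - 2|^2 + |3 - 0|^2)^(1/2)
= (3^2 + 3^2)^(1/2) = (9 + 9)^(1/2) = (18)^(1/2) ≈ 4.2426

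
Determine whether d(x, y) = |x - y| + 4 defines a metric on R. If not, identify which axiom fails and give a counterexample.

No. d fails identity of indiscernibles (specifically d(x,x) = 0): d(-7, -7) = |-7 - (-7)| + 4 = 0 + 4 = 4 ≠ 0.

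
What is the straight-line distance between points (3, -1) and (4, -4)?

√(Σ(x_i - y_i)²) = √((3 - 4)² + (-1 - (-4))²)
= √((-1)² + 3²) = √(1 + 9) = √10 ≈ 3.1623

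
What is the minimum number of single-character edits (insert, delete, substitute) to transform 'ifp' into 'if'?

Let D[i][j] be the edit distance between the first i characters of 'ifp' and the first j characters of 'if', with D[i][0] = i, D[0][j] = j, and D[i][j] = D[i-1][j-1] if the characters match, else 1 + min(D[i-1][j], D[i][j-1], D[i-1][j-1]). Filling the table (rows: prefixes of 'ifp', columns: prefixes of 'if'):
     ε  i  f
  ε  0  1  2
  i  1  0  1
  f  2  1  0
  p  3  2  1
The bottom-right entry gives D[3][2] = 1, so no sequence of fewer than 1 edit works. Backtracking through the table gives one optimal edit sequence (1 edit):
  ifp → if (del p @3)
Edit distance = 1.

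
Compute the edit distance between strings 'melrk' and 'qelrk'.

Let D[i][j] be the edit distance between the first i characters of 'melrk' and the first j characters of 'qelrk', with D[i][0] = i, D[0][j] = j, and D[i][j] = D[i-1][j-1] if the characters match, else 1 + min(D[i-1][j], D[i][j-1], D[i-1][j-1]). Filling the table (rows: prefixes of 'melrk', columns: prefixes of 'qelrk'):
     ε  q  e  l  r  k
  ε  0  1  2  3  4  5
  m  1  1  2  3  4  5
  e  2  2  1  2  3  4
  l  3  3  2  1  2  3
  r  4  4  3  2  1  2
  k  5  5  4  3  2  1
The bottom-right entry gives D[5][5] = 1, so no sequence of fewer than 1 edit works. Backtracking through the table gives one optimal edit sequence (1 edit):
  melrk → qelrk (sub m→q @1)
Edit distance = 1.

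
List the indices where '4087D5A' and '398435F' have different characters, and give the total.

Differing positions: 1, 2, 4, 5, 7. Hamming distance = 5.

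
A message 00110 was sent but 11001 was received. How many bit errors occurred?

Differing positions: 1, 2, 3, 4, 5. Hamming distance = 5.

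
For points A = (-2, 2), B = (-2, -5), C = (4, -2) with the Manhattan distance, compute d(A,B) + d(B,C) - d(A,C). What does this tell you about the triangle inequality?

d(A,B) = 0 + 7 = 7, d(B,C) = 6 + 3 = 9, d(A,C) = 6 + 4 = 10.
d(A,B) + d(B,C) - d(A,C) = 7 + 9 - 10 = 16 - 10 = 6. This is ≥ 0, so the triangle inequality holds for these points.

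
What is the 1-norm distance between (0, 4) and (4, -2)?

Σ|x_i - y_i| = |0 - 4| + |4 - (-2)| = 4 + 6 = 10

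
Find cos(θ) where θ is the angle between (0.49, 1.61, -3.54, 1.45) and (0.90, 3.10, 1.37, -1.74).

With u = (0.49, 1.61, -3.54, 1.45), v = (0.90, 3.10, 1.37, -1.74):
u·v = 0.49·0.9 + 1.61·3.1 + (-3.54)·1.37 + 1.45·(-1.74) = 0.441 + 4.991 + (-4.8498) + (-2.523) = -1.9408.
|u| = √(0.49² + 1.61² + (-3.54)² + 1.45²) = √(0.2401 + 2.5921 + 12.5316 + 2.1025) = √17.4663, |v| = √(0.9² + 3.1² + 1.37² + (-1.74)²) = √(0.81 + 9.61 + 1.8769 + 3.0276) = √15.3245.
cos θ = (u·v)/(|u||v|) = -1.9408/(√17.4663·√15.3245) ≈ -0.1186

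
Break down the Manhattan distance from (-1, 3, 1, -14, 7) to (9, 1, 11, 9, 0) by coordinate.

Σ|x_i - y_i| = |-1 - 9| + |3 - 1| + |1 - 11| + |-14 - 9| + |7 - 0| = 10 + 2 + 10 + 23 + 7 = 52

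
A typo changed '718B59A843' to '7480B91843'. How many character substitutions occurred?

Differing positions: 2, 4, 5, 7. Hamming distance = 4.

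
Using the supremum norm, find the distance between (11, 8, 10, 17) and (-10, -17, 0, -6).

max(|x_i - y_i|) = max(|11 - (-10)|, |8 - (-17)|, |10 - 0|, |17 - (-6)|) = max(21, 25, 10, 23) = 25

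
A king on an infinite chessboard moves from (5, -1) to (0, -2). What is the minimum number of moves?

max(|x_i - y_i|) = max(|5 - 0|, |-1 - (-2)|) = max(5, 1) = 5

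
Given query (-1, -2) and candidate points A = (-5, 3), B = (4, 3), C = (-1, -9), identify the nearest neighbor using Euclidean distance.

Distances: d(A) ≈ 6.4031, d(B) ≈ 7.0711, d(C) = 7. Nearest: A = (-5, 3) with distance 6.4031.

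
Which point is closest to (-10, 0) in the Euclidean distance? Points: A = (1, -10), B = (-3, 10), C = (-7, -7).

Distances: d(A) ≈ 14.8661, d(B) ≈ 12.2066, d(C) ≈ 7.6158. Nearest: C = (-7, -7) with distance 7.6158.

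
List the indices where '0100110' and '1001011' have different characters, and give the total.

Differing positions: 1, 2, 4, 5, 7. Hamming distance = 5.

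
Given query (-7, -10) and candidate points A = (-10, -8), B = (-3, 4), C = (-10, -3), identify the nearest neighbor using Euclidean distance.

Distances: d(A) ≈ 3.6056, d(B) ≈ 14.5602, d(C) ≈ 7.6158. Nearest: A = (-10, -8) with distance 3.6056.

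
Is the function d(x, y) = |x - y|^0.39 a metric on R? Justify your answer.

Yes. With 0 < p = 0.39 ≤ 1, d(x,y) = |x-y|^0.39 is a metric on R. Non-negativity and symmetry are immediate; |x-y|^0.39 = 0 ⟺ |x-y| = 0 ⟺ x = y. For the triangle inequality, the function t ↦ t^0.39 is subadditive on [0,∞) when p ≤ 1, so |x-z|^0.39 ≤ (|x-y| + |y-z|)^0.39 ≤ |x-y|^0.39 + |y-z|^0.39.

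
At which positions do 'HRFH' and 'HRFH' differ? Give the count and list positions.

Differing positions: none. Hamming distance = 0.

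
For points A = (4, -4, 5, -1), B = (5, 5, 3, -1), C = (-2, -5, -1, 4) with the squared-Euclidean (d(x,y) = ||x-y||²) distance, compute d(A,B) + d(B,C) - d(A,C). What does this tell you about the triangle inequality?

d(A,B) = 1² + 9² + 2² + 0² = 86, d(B,C) = 7² + 10² + 4² + 5² = 190, d(A,C) = 6² + 1² + 6² + 5² = 98.
d(A,B) + d(B,C) - d(A,C) = 86 + 190 - 98 = 276 - 98 = 178. This is ≥ 0, so the triangle inequality holds for these points.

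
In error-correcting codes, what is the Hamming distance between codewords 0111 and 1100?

Differing positions: 1, 3, 4. Hamming distance = 3.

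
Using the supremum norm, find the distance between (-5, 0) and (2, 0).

max(|x_i - y_i|) = max(|-5 - 2|, |0 - 0|) = max(7, 0) = 7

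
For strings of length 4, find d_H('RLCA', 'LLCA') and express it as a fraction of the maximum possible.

Differing positions: 1. Hamming distance = 1. The maximum possible Hamming distance for length-4 strings is 4, so d_H/4 = 1/4 = 0.25.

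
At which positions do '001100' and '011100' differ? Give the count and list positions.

Differing positions: 2. Hamming distance = 1.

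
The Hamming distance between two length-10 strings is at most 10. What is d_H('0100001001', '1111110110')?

Differing positions: 1, 3, 4, 5, 6, 7, 8, 9, 10. Hamming distance = 9. The maximum possible Hamming distance for length-10 strings is 10, so d_H/10 = 9/10 = 0.9.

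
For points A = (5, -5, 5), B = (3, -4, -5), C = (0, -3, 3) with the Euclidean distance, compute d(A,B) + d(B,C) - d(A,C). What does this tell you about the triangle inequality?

d(A,B) = √(2² + 1² + 10²) = √105 ≈ 10.247, d(B,C) = √(3² + 1² + 8²) = √74 ≈ 8.6023, d(A,C) = √(5² + 2² + 2²) = √33 ≈ 5.7446.
d(A,B) + d(B,C) - d(A,C) = 10.247 + 8.6023 - 5.7446 = 18.8493 - 5.7446 = 13.1047 (to 4 decimal places). This is ≥ 0, so the triangle inequality holds for these points.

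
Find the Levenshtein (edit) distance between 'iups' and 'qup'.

Let D[i][j] be the edit distance between the first i characters of 'iups' and the first j characters of 'qup', with D[i][0] = i, D[0][j] = j, and D[i][j] = D[i-1][j-1] if the characters match, else 1 + min(D[i-1][j], D[i][j-1], D[i-1][j-1]). Filling the table (rows: prefixes of 'iups', columns: prefixes of 'qup'):
     ε  q  u  p
  ε  0  1  2  3
  i  1  1  2  3
  u  2  2  1  2
  p  3  3  2  1
  s  4  4  3  2
The bottom-right entry gives D[4][3] = 2, so no sequence of fewer than 2 edits works. Backtracking through the table gives one optimal edit sequence (2 edits):
  iups → qups (sub i→q @1)
  qups → qup (del s @4)
Edit distance = 2.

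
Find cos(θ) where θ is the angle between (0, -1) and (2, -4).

With u = (0, -1), v = (2, -4):
u·v = 0·2 + (-1)·(-4) = 0 + 4 = 4.
|u| = √(0² + (-1)²) = √1, |v| = √(2² + (-4)²) = √20, so |u||v| = √(1·20) = √20.
cos θ = (u·v)/(|u||v|) = 4/√20 ≈ 0.8944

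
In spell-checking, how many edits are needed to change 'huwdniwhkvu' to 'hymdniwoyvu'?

Let D[i][j] be the edit distance between the first i characters of 'huwdniwhkvu' and the first j characters of 'hymdniwoyvu', with D[i][0] = i, D[0][j] = j, and D[i][j] = D[i-1][j-1] if the characters match, else 1 + min(D[i-1][j], D[i][j-1], D[i-1][j-1]). Filling the table (rows: prefixes of 'huwdniwhkvu', columns: prefixes of 'hymdniwoyvu'):
     ε  h  y  m  d  n  i  w  o  y  v  u
  ε  0  1  2  3  4  5  6  7  8  9 10 11
  h  1  0  1  2  3  4  5  6  7  8  9 10
  u  2  1  1  2  3  4  5  6  7  8  9  9
  w  3  2  2  2  3  4  5  5  6  7  8  9
  d  4  3  3  3  2  3  4  5  6  7  8  9
  n  5  4  4  4  3  2  3  4  5  6  7  8
  i  6  5  5  5  4  3  2  3  4  5  6  7
  w  7  6  6  6  5  4  3  2  3  4  5  6
  h  8  7  7  7  6  5  4  3  3  4  5  6
  k  9  8  8  8  7  6  5  4  4  4  5  6
  v 10  9  9  9  8  7  6  5  5  5  4  5
  u 11 10 10 10  9  8  7  6  6  6  5  4
The bottom-right entry gives D[11][11] = 4, so no sequence of fewer than 4 edits works. Backtracking through the table gives one optimal edit sequence (4 edits):
  huwdniwhkvu → hywdniwhkvu (sub u→y @2)
  hywdniwhkvu → hymdniwhkvu (sub w→m @3)
  hymdniwhkvu → hymdniwokvu (sub h→o @8)
  hymdniwokvu → hymdniwoyvu (sub k→y @9)
Edit distance = 4.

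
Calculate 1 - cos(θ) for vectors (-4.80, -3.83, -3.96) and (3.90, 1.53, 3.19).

With u = (-4.80, -3.83, -3.96), v = (3.90, 1.53, 3.19):
u·v = (-4.8)·3.9 + (-3.83)·1.53 + (-3.96)·3.19 = (-18.72) + (-5.8599) + (-12.6324) = -37.2123.
|u| = √((-4.8)² + (-3.83)² + (-3.96)²) = √(23.04 + 14.6689 + 15.6816) = √53.3905, |v| = √(3.9² + 1.53² + 3.19²) = √(15.21 + 2.3409 + 10.1761) = √27.727.
cos θ = (u·v)/(|u||v|) = -37.2123/(√53.3905·√27.727) ≈ -0.9672
Cosine distance = 1 - cos θ ≈ 1 - (-0.9672) = 1.9672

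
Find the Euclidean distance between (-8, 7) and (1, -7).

√(Σ(x_i - y_i)²) = √((-8 - 1)² + (7 - (-7))²)
= √((-9)² + 14²) = √(81 + 196) = √277 ≈ 16.6433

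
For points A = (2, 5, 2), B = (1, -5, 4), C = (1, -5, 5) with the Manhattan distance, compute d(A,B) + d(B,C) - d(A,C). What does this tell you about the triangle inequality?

d(A,B) = 1 + 10 + 2 = 13, d(B,C) = 0 + 0 + 1 = 1, d(A,C) = 1 + 10 + 3 = 14.
d(A,B) + d(B,C) - d(A,C) = 13 + 1 - 14 = 14 - 14 = 0. This is ≥ 0, so the triangle inequality holds for these points.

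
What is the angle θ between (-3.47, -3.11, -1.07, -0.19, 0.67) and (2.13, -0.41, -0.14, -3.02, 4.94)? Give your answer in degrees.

With u = (-3.47, -3.11, -1.07, -0.19, 0.67), v = (2.13, -0.41, -0.14, -3.02, 4.94):
u·v = (-3.47)·2.13 + (-3.11)·(-0.41) + (-1.07)·(-0.14) + (-0.19)·(-3.02) + 0.67·4.94 = (-7.3911) + 1.2751 + 0.1498 + 0.5738 + 3.3098 = -2.0826.
|u| = √((-3.47)² + (-3.11)² + (-1.07)² + (-0.19)² + 0.67²) = √(12.0409 + 9.6721 + 1.1449 + 0.0361 + 0.4489) = √23.3429, |v| = √(2.13² + (-0.41)² + (-0.14)² + (-3.02)² + 4.94²) = √(4.5369 + 0.1681 + 0.0196 + 9.1204 + 24.4036) = √38.2486.
cos θ = (u·v)/(|u||v|) = -2.0826/(√23.3429·√38.2486) ≈ -0.069698
θ = arccos(-0.069698) ≈ 94°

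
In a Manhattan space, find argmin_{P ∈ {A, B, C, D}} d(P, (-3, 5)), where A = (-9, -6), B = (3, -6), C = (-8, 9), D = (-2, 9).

Distances: d(A) = 17, d(B) = 17, d(C) = 9, d(D) = 5. Nearest: D = (-2, 9) with distance 5.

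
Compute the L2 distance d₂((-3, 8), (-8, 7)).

√(Σ(x_i - y_i)²) = √((-3 - (-8))² + (8 - 7)²)
= √(5² + 1²) = √(25 + 1) = √26 ≈ 5.099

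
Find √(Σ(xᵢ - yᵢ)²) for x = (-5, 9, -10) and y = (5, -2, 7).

√(Σ(x_i - y_i)²) = √((-5 - 5)² + (9 - (-2))² + (-10 - 7)²)
= √((-10)² + 11² + (-17)²) = √(100 + 121 + 289) = √510 ≈ 22.5832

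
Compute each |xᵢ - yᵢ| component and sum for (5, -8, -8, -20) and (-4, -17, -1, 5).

Σ|x_i - y_i| = |5 - (-4)| + |-8 - (-17)| + |-8 - (-1)| + |-20 - 5| = 9 + 9 + 7 + 25 = 50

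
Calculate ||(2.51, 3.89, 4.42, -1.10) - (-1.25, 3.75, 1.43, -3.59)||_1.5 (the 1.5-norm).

(Σ|x_i - y_i|^1.5)^(1/1.5) = (|2.51 - (-1.25)|^1.5 + |3.89 - 3.75|^1.5 + |4.42 - 1.43|^1.5 + |-1.1 - (-3.59)|^1.5)^(1/1.5)
= (3.76^1.5 + 0.14^1.5 + 2.99^1.5 + 2.49^1.5)^(1/1.5) ≈ (7.2909 + 0.0524 + 5.1702 + 3.9292)^(1/1.5) = (16.4427)^(1/1.5) ≈ 6.4662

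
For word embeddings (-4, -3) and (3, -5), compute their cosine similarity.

With u = (-4, -3), v = (3, -5):
u·v = (-4)·3 + (-3)·(-5) = (-12) + 15 = 3.
|u| = √((-4)² + (-3)²) = √25, |v| = √(3² + (-5)²) = √34, so |u||v| = √(25·34) = √850.
cos θ = (u·v)/(|u||v|) = 3/√850 ≈ 0.1029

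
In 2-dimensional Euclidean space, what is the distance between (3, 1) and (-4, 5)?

√(Σ(x_i - y_i)²) = √((3 - (-4))² + (1 - 5)²)
= √(7² + (-4)²) = √(49 + 16) = √65 ≈ 8.0623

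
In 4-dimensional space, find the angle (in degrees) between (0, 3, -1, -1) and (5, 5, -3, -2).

With u = (0, 3, -1, -1), v = (5, 5, -3, -2):
u·v = 0·5 + 3·5 + (-1)·(-3) + (-1)·(-2) = 0 + 15 + 3 + 2 = 20.
|u| = √(0² + 3² + (-1)² + (-1)²) = √11, |v| = √(5² + 5² + (-3)² + (-2)²) = √63, so |u||v| = √(11·63) = √693.
cos θ = (u·v)/(|u||v|) = 20/√693 ≈ 0.759737
θ = arccos(0.759737) ≈ 40.56°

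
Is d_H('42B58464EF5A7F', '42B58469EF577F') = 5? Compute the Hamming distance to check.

Differing positions: 8, 12. Hamming distance = 2, so the claim that d_H = 5 is false.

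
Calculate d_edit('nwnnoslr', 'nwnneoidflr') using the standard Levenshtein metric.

Let D[i][j] be the edit distance between the first i characters of 'nwnnoslr' and the first j characters of 'nwnneoidflr', with D[i][0] = i, D[0][j] = j, and D[i][j] = D[i-1][j-1] if the characters match, else 1 + min(D[i-1][j], D[i][j-1], D[i-1][j-1]). Filling the table (rows: prefixes of 'nwnnoslr', columns: prefixes of 'nwnneoidflr'):
     ε  n  w  n  n  e  o  i  d  f  l  r
  ε  0  1  2  3  4  5  6  7  8  9 10 11
  n  1  0  1  2  3  4  5  6  7  8  9 10
  w  2  1  0  1  2  3  4  5  6  7  8  9
  n  3  2  1  0  1  2  3  4  5  6  7  8
  n  4  3  2  1  0  1  2  3  4  5  6  7
  o  5  4  3  2  1  1  1  2  3  4  5  6
  s  6  5  4  3  2  2  2  2  3  4  5  6
  l  7  6  5  4  3  3  3  3  3  4  4  5
  r  8  7  6  5  4  4  4  4  4  4  5  4
The bottom-right entry gives D[8][11] = 4, so no sequence of fewer than 4 edits works. Backtracking through the table gives one optimal edit sequence (4 edits):
  nwnnoslr → nwnneoslr (ins e @5)
  nwnneoslr → nwnneoislr (ins i @7)
  nwnneoislr → nwnneoidslr (ins d @8)
  nwnneoidslr → nwnneoidflr (sub s→f @9)
Edit distance = 4.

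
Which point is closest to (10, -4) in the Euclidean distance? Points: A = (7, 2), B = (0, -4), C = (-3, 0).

Distances: d(A) ≈ 6.7082, d(B) = 10, d(C) ≈ 13.6015. Nearest: A = (7, 2) with distance 6.7082.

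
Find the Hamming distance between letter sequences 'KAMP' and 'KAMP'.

Differing positions: none. Hamming distance = 0.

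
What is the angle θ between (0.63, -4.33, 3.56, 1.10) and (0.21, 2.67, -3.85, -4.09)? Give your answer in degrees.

With u = (0.63, -4.33, 3.56, 1.10), v = (0.21, 2.67, -3.85, -4.09):
u·v = 0.63·0.21 + (-4.33)·2.67 + 3.56·(-3.85) + 1.1·(-4.09) = 0.1323 + (-11.5611) + (-13.706) + (-4.499) = -29.6338.
|u| = √(0.63² + (-4.33)² + 3.56² + 1.1²) = √(0.3969 + 18.7489 + 12.6736 + 1.21) = √33.0294, |v| = √(0.21² + 2.67² + (-3.85)² + (-4.09)²) = √(0.0441 + 7.1289 + 14.8225 + 16.7281) = √38.7236.
cos θ = (u·v)/(|u||v|) = -29.6338/(√33.0294·√38.7236) ≈ -0.828608
θ = arccos(-0.828608) ≈ 145.96°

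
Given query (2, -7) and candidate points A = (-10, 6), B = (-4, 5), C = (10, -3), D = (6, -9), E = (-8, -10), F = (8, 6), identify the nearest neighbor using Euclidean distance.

Distances: d(A) ≈ 17.6918, d(B) ≈ 13.4164, d(C) ≈ 8.9443, d(D) ≈ 4.4721, d(E) ≈ 10.4403, d(F) ≈ 14.3178. Nearest: D = (6, -9) with distance 4.4721.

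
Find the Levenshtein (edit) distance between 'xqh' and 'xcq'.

Let D[i][j] be the edit distance between the first i characters of 'xqh' and the first j characters of 'xcq', with D[i][0] = i, D[0][j] = j, and D[i][j] = D[i-1][j-1] if the characters match, else 1 + min(D[i-1][j], D[i][j-1], D[i-1][j-1]). Filling the table (rows: prefixes of 'xqh', columns: prefixes of 'xcq'):
     ε  x  c  q
  ε  0  1  2  3
  x  1  0  1  2
  q  2  1  1  1
  h  3  2  2  2
The bottom-right entry gives D[3][3] = 2, so no sequence of fewer than 2 edits works. Backtracking through the table gives one optimal edit sequence (2 edits):
  xqh → xch (sub q→c @2)
  xch → xcq (sub h→q @3)
Edit distance = 2.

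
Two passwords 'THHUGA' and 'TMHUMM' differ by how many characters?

Differing positions: 2, 5, 6. Hamming distance = 3.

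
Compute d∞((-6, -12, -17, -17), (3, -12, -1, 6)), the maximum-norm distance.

max(|x_i - y_i|) = max(|-6 - 3|, |-12 - (-12)|, |-17 - (-1)|, |-17 - 6|) = max(9, 0, 16, 23) = 23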